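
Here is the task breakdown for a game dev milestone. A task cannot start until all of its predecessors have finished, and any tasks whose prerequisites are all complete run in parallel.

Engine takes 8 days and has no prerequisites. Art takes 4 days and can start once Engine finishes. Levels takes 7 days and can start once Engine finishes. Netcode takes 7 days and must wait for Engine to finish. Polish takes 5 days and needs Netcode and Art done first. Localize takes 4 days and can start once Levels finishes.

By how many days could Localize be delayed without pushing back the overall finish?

1

Engine→Netcode→Polish = 8+7+5 = 20 sets the makespan at 20 days.
The longest chain containing Localize totals 19 days.
Slack of Localize = 16 − 15 = 1 day.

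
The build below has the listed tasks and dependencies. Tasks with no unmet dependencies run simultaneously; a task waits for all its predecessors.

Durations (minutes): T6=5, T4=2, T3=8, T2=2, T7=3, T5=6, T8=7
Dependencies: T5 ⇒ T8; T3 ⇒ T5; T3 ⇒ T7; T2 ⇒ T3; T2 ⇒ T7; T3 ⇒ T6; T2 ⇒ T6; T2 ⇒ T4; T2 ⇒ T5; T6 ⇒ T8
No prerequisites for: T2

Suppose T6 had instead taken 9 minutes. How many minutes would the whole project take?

26

Actual critical path: T2→T3→T5→T8 = 2+8+6+7 = 23 ⇒ 23 minutes.
T6 is off the critical path — its longest chain is 22 minutes, giving 1 of slack.
The binding chain switches to T2→T3→T6→T8 = 2+8+9+7 = 26; finish 26 minutes.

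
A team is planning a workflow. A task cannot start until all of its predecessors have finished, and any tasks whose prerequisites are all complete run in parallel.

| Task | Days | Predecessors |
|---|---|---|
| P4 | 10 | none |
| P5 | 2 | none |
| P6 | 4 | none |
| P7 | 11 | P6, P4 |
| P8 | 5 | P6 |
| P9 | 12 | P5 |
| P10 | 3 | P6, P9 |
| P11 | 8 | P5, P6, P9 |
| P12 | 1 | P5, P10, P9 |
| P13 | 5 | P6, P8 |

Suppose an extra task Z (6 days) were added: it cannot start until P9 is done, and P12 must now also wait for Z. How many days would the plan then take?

Originally the plan takes 22 days.
With Z inserted, P12 now waits for max(P5, P10, P9, Z).
New critical path: P5→P9→P11 = 2+12+8 = 22 ⇒ 22 days.

22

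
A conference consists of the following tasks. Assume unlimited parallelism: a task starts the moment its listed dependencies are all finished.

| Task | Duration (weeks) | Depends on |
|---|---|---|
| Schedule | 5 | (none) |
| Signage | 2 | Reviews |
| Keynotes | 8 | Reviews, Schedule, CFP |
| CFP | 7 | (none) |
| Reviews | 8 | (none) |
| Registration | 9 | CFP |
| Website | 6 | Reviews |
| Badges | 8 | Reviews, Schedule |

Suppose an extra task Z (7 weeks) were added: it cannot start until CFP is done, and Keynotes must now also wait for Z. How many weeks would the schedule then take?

22

Originally the schedule takes 16 weeks.
With Z inserted, Keynotes now waits for max(Reviews, Schedule, CFP, Z).
New critical path: CFP→Z→Keynotes = 7+7+8 = 22 ⇒ 22 weeks.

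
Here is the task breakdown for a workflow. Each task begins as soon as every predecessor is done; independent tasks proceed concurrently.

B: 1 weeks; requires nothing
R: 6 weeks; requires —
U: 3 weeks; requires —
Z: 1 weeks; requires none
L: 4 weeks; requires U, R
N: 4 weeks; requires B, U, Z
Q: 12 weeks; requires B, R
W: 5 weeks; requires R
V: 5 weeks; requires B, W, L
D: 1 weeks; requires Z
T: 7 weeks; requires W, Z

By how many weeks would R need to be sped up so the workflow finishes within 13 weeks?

Current finish: 18 weeks; target: 13.
R is on every critical path, so each week cut from R cuts the finish by one (this holds down to a finish of 13).
Need 18 − 13 = 5 weeks off R → R becomes 1 week, finish becomes 13.

5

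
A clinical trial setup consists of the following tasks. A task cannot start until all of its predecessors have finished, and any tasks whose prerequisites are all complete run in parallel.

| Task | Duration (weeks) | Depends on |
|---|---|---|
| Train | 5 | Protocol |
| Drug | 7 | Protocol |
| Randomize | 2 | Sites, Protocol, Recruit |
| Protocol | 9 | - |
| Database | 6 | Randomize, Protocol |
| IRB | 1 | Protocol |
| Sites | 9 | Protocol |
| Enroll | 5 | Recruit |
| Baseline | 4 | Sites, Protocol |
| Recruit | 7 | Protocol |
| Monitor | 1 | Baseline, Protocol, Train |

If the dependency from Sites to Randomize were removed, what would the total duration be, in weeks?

Before: longest chain Protocol→Sites→Randomize→Database = 9+9+2+6 = 26, finish 26.
Without Sites→Randomize, Randomize's earliest start moves from 18 to 16.
The longest chain is now Protocol→Recruit→Randomize→Database = 9+7+2+6 = 24, so the project takes 24 weeks.

24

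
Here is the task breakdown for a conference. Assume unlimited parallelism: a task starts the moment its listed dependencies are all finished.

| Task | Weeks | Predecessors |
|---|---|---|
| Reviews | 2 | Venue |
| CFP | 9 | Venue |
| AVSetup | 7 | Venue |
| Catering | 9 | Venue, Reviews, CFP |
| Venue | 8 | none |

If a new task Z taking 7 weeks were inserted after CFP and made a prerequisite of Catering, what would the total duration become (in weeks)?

Originally the plan takes 26 weeks.
With Z inserted, Catering now waits for max(Venue, Reviews, CFP, Z).
New critical path: Venue→CFP→Z→Catering = 8+9+7+9 = 33 ⇒ 33 weeks.

33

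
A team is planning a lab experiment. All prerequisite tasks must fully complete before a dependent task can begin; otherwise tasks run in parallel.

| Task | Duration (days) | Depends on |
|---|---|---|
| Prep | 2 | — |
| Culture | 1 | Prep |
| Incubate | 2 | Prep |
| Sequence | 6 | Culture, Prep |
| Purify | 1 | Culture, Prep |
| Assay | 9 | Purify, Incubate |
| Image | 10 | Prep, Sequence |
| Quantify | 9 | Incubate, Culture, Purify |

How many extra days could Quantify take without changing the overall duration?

Prep→Culture→Sequence→Image = 2+1+6+10 = 19 sets the makespan at 19 days.
The longest chain containing Quantify totals 13 days.
Float = 19 − 13 = 6.

6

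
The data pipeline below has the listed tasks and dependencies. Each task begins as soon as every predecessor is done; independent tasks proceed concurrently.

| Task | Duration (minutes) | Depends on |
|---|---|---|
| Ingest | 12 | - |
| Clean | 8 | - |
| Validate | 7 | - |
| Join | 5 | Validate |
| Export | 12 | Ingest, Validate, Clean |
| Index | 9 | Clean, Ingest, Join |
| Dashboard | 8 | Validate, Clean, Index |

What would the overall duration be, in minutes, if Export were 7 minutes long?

Critical path before the change: Ingest→Index→Dashboard = 12+9+8 = 29 giving 29 minutes.
Export has 5 minutes of float (longest path through it is 24).
That remains the longest chain; total 29 minutes.

29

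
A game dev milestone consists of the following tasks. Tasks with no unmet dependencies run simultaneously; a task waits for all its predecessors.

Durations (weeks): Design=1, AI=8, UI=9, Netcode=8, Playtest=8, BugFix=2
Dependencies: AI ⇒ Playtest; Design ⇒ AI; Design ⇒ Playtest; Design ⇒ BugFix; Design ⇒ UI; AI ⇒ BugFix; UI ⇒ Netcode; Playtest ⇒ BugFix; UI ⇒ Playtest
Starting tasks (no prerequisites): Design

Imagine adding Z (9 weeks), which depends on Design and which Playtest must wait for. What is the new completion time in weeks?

20

Originally the project takes 20 weeks.
With Z inserted, Playtest now waits for max(AI, UI, Design, Z).
New critical path: Design→Z→Playtest→BugFix = 1+9+8+2 = 20 ⇒ 20 weeks.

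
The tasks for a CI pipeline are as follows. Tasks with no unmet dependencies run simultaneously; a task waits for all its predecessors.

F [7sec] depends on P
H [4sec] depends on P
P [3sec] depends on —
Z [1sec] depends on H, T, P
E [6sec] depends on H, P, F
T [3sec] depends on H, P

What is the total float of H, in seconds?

3

Critical path: P→F→E = 3+7+6 = 16, so the finish is 16 seconds.
Longest path through H: 13 seconds (earliest finish 7, latest finish 10).
So H can slip 10 − 7 = 3 seconds.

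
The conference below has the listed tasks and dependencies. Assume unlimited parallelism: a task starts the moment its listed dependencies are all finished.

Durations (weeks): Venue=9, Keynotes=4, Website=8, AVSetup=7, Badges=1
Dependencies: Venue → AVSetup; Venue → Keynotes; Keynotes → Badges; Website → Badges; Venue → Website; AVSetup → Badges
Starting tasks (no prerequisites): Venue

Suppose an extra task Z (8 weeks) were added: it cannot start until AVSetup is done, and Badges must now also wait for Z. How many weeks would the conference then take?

Originally the conference takes 18 weeks.
With Z inserted, Badges now waits for max(Website, AVSetup, Keynotes, Z).
New critical path: Venue→AVSetup→Z→Badges = 9+7+8+1 = 25 ⇒ 25 weeks.

25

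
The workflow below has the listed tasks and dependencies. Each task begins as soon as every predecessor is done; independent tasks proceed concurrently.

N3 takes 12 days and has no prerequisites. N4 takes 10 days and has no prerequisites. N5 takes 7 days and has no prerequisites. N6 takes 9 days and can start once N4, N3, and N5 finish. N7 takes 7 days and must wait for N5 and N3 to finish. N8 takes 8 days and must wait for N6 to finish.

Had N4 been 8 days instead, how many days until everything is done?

29

The binding path is N3→N6→N8 = 12+9+8 = 29; finish at 29 days.
The longest path through N4 is only 27 days, so N4 has float 2.
No other chain overtakes it, so the finish is 29 days.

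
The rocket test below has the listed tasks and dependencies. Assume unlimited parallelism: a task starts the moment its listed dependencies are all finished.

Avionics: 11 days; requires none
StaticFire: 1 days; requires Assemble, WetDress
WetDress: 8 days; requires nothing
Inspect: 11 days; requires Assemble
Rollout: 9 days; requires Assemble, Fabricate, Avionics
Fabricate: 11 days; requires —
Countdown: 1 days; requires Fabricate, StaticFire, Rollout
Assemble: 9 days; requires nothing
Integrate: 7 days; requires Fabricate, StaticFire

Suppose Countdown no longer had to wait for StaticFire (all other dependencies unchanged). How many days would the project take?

21

Original critical path: Fabricate→Rollout→Countdown = 11+9+1 = 21 ⇒ 21 days.
Dropping StaticFire→Countdown doesn't change Countdown's earliest start (20); another predecessor still binds.
After: Fabricate→Rollout→Countdown = 11+9+1 = 21 → 21 days.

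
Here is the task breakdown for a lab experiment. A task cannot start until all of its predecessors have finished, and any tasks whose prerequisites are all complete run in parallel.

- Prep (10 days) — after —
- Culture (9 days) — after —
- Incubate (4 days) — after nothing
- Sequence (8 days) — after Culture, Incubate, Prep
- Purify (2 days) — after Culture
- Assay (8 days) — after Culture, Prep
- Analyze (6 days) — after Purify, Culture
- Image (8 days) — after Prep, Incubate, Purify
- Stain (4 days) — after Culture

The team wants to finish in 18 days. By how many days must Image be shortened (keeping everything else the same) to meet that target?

Current finish: 19 days; target: 18.
Image is on every critical path, so each day cut from Image cuts the finish by one (this holds down to a finish of 18).
Need 19 − 18 = 1 day off Image → Image becomes 7 days, finish becomes 18.

1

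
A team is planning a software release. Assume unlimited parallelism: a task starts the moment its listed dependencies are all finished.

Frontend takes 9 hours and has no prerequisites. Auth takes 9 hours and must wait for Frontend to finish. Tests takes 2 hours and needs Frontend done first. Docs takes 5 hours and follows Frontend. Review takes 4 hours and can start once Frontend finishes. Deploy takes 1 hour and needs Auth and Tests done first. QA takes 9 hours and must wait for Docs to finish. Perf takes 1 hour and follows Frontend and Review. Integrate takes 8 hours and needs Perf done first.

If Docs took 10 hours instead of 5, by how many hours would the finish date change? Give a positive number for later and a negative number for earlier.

5

Baseline: Frontend→Docs→QA = 9+5+9 = 23 → 23 hours.
Docs lies on that path, so at 10 hours the path becomes 28 hours.
The critical path is still Frontend→Docs→QA; finish is now 28 hours.
Change in finish: 28 − 23 = +5 hours.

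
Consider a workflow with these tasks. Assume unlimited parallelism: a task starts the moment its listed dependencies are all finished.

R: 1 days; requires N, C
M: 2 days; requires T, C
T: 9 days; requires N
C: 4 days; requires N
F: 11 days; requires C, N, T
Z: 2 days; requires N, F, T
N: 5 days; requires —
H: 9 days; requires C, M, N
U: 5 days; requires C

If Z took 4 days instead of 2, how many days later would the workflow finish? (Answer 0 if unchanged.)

2

Critical path before the change: N→T→F→Z = 5+9+11+2 = 27 giving 27 days.
Z lies on that path, so at 4 days the path becomes 29 days.
The critical path is still N→T→F→Z; finish is now 29 days.
Change in finish: 29 − 27 = +2 days.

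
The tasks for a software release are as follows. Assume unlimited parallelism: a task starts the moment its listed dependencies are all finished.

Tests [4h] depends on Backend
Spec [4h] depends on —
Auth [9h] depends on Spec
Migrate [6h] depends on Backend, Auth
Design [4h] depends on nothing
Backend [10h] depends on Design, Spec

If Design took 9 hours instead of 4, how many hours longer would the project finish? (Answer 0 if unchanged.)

5

As given, the longest chain is Design→Backend→Migrate = 4+10+6 = 20, so the finish is 20 hours.
Design lies on that path, so at 9 hours the path becomes 25 hours.
No other chain overtakes it, so the finish is 25 hours.
Change in finish: 25 − 20 = +5 hours.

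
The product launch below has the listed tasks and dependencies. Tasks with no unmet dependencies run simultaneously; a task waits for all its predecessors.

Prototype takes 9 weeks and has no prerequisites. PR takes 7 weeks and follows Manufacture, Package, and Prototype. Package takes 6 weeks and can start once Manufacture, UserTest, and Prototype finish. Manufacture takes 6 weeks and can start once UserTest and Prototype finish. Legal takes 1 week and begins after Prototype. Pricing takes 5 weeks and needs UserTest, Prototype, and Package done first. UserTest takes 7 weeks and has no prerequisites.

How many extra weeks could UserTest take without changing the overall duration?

Prototype→Manufacture→Package→PR = 9+6+6+7 = 28 sets the makespan at 28 weeks.
The longest chain containing UserTest totals 26 weeks.
Slack of UserTest = 2 − 0 = 2 weeks.

2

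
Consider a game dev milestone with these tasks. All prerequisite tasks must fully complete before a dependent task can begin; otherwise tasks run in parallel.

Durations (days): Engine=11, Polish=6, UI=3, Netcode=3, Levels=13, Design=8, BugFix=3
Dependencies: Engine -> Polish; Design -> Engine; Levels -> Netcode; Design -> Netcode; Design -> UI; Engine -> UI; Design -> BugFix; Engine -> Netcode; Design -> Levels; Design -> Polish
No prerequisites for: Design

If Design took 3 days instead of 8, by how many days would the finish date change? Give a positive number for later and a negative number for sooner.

-5

As given, the longest chain is Design→Engine→Polish = 8+11+6 = 25, so the finish is 25 days.
Design is on the critical path; changing it to 3 makes that path 20 days.
No other chain overtakes it, so the finish is 20 days.
Change in finish: 20 − 25 = -5 days.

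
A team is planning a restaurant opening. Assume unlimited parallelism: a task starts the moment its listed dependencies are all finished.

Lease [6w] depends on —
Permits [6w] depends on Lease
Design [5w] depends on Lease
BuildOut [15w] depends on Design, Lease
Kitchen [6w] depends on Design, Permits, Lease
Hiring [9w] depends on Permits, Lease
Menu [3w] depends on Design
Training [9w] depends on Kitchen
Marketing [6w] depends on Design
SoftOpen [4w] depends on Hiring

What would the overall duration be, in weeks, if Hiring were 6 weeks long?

As given, the longest chain is Lease→Permits→Kitchen→Training = 6+6+6+9 = 27, so the finish is 27 weeks.
The longest path through Hiring is only 25 weeks, so Hiring has float 2.
No other chain overtakes it, so the finish is 27 weeks.

27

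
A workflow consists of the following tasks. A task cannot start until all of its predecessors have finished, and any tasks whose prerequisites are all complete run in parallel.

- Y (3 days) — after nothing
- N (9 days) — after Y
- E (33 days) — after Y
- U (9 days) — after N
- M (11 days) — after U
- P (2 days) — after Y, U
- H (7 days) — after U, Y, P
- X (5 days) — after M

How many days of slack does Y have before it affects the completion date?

0

Critical path: Y→N→U→M→X = 3+9+9+11+5 = 37, so the finish is 37 days.
Y finishes as early as 3 and must finish by 3.
So Y can slip 3 − 3 = 0 days.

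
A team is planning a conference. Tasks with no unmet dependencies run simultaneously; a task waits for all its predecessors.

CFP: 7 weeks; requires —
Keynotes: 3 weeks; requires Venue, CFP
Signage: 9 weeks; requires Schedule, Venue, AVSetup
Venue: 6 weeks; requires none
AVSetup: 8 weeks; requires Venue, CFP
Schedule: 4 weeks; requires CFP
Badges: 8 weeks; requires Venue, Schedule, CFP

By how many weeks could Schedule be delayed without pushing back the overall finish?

4

Critical path: CFP→AVSetup→Signage = 7+8+9 = 24, so the finish is 24 weeks.
The longest chain containing Schedule totals 20 weeks.
So Schedule can slip 15 − 11 = 4 weeks.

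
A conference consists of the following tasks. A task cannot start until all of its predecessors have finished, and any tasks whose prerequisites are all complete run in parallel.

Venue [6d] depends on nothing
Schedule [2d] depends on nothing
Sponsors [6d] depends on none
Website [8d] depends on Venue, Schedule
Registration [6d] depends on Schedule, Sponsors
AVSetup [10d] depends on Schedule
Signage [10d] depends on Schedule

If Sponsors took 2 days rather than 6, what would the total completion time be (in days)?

The binding path is Venue→Website = 6+8 = 14; finish at 14 days.
Sponsors has 2 days of float (longest path through it is 12).
The critical path is still Venue→Website; finish is now 14 days.

14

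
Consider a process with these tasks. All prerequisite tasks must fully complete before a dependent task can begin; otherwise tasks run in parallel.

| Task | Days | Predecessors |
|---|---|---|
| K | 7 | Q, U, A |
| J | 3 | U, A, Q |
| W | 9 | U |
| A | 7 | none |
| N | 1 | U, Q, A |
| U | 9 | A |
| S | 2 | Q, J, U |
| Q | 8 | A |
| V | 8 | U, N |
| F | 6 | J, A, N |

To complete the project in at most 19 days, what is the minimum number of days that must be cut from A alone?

Current finish: 25 days; target: 19.
A is on every critical path, so each day cut from A cuts the finish by one (this holds down to a finish of 19).
Need 25 − 19 = 6 days off A → A becomes 1 day, finish becomes 19.

6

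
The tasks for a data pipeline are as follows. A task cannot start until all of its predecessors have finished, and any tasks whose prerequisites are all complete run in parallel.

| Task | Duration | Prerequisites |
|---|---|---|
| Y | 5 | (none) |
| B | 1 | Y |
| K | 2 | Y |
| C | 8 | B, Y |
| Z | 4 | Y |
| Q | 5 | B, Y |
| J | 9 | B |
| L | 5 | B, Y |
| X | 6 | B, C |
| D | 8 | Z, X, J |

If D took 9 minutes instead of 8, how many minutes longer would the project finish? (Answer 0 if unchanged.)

Critical path before the change: Y→B→C→X→D = 5+1+8+6+8 = 28 giving 28 minutes.
D lies on that path, so at 9 minutes the path becomes 29 minutes.
The critical path is still Y→B→C→X→D; finish is now 29 minutes.
Change in finish: 29 − 28 = +1 minutes.

1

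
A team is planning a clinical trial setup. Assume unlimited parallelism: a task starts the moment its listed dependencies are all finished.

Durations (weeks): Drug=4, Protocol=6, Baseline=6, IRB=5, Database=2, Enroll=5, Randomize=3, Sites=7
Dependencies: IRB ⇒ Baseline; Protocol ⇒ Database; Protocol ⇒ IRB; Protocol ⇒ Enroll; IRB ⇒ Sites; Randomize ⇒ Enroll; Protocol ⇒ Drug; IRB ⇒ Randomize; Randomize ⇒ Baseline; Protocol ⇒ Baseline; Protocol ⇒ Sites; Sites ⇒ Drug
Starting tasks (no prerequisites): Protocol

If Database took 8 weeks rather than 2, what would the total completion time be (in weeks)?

22

Critical path before the change: Protocol→IRB→Sites→Drug = 6+5+7+4 = 22 giving 22 weeks.
Database has 14 weeks of float (longest path through it is 8).
The critical path is still Protocol→IRB→Sites→Drug; finish is now 22 weeks.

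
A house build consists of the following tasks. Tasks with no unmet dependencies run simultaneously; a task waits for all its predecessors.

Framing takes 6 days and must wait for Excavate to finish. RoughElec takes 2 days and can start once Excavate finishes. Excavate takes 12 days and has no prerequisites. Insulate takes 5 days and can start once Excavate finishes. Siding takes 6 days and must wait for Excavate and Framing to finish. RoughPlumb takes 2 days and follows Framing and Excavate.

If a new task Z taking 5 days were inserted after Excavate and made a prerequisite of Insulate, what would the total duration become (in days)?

24

Originally the house build takes 24 days.
With Z inserted, Insulate now waits for max(Excavate, Z).
New critical path: Excavate→Framing→Siding = 12+6+6 = 24 ⇒ 24 days.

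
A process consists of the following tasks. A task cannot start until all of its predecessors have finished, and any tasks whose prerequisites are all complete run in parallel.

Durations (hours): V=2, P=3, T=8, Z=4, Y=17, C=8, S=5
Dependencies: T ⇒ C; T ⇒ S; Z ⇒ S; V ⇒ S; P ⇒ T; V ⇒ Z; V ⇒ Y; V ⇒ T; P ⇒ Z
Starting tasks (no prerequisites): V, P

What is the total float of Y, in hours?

0

Critical path: V→Y = 2+17 = 19, so the finish is 19 hours.
Y finishes as early as 19 and must finish by 19.
Float = 19 − 19 = 0.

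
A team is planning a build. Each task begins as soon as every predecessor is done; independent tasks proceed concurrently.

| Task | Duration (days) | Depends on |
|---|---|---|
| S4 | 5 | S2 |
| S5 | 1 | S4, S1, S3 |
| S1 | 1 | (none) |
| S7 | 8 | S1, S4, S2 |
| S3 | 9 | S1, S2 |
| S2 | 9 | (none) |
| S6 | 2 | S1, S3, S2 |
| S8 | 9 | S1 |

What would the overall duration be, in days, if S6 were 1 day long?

The binding path is S2→S4→S7 = 9+5+8 = 22; finish at 22 days.
S6 is off the critical path — its longest chain is 20 days, giving 2 of slack.
That remains the longest chain; total 22 days.

22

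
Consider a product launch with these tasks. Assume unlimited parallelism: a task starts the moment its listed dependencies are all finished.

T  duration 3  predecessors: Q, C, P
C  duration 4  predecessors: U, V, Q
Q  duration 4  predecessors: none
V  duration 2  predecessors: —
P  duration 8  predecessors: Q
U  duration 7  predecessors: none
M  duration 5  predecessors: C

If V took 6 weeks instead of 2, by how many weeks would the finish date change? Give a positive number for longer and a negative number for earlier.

Actual critical path: U→C→M = 7+4+5 = 16 ⇒ 16 weeks.
The longest path through V is only 11 weeks, so V has float 5.
That remains the longest chain; total 16 weeks.
Change in finish: 16 − 16 = +0 weeks.

0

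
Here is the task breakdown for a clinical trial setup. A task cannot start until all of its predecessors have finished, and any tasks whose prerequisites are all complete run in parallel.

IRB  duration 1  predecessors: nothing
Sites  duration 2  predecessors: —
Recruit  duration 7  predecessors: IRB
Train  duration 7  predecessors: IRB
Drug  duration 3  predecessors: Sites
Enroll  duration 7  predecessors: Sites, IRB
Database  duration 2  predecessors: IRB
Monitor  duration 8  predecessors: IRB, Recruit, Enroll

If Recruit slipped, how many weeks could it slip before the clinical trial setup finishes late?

The longest chain is Sites→Enroll→Monitor = 2+7+8 = 17; overall finish 17 weeks.
The longest chain containing Recruit totals 16 weeks.
Float = 17 − 16 = 1.

1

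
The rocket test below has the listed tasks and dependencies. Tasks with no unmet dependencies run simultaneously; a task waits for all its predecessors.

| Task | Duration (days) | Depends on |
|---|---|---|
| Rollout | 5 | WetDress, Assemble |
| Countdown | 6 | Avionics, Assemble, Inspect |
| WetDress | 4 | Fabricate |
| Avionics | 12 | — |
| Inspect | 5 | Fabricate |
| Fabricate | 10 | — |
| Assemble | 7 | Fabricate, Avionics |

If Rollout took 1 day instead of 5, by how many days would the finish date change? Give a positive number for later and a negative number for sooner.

0

Critical path before the change: Avionics→Assemble→Countdown = 12+7+6 = 25 giving 25 days.
The longest path through Rollout is only 24 days, so Rollout has float 1.
That remains the longest chain; total 25 days.
Change in finish: 25 − 25 = +0 days.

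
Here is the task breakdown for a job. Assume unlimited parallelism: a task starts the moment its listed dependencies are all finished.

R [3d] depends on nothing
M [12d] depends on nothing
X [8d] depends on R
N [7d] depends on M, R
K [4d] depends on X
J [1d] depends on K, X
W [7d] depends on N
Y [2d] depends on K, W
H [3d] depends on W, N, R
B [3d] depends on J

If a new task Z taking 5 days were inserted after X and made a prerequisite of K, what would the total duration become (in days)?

Originally the plan takes 29 days.
With Z inserted, K now waits for max(X, Z).
New critical path: M→N→W→H = 12+7+7+3 = 29 ⇒ 29 days.

29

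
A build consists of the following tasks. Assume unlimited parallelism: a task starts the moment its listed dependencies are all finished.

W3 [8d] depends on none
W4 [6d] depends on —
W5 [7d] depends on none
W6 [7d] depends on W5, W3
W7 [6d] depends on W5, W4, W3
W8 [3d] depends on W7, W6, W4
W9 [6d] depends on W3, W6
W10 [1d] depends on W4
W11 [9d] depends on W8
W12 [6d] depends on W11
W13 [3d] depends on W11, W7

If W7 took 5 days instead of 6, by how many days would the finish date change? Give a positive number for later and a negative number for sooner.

0

As given, the longest chain is W3→W6→W8→W11→W12 = 8+7+3+9+6 = 33, so the finish is 33 days.
W7 has 1 day of float (longest path through it is 32).
No other chain overtakes it, so the finish is 33 days.
Change in finish: 33 − 33 = +0 days.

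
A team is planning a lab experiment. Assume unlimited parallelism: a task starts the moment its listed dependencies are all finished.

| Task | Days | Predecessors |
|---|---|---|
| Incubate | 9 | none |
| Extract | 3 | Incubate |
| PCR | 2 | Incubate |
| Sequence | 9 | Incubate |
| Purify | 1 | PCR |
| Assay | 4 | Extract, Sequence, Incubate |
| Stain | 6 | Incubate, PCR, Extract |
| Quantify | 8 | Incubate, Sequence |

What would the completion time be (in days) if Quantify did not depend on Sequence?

Original critical path: Incubate→Sequence→Quantify = 9+9+8 = 26 ⇒ 26 days.
Without Sequence→Quantify, Quantify's earliest start moves from 18 to 9.
After: Incubate→Sequence→Assay = 9+9+4 = 22 → 22 days.

22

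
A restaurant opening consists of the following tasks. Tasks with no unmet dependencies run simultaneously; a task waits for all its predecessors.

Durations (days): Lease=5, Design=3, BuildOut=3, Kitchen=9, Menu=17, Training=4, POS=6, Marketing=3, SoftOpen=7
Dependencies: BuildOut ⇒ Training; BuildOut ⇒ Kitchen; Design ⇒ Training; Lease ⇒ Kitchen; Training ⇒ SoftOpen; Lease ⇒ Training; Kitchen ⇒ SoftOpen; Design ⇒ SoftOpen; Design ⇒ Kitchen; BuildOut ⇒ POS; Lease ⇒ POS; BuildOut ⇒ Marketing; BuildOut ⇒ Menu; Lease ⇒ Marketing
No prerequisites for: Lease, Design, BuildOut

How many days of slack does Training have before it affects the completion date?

Lease→Kitchen→SoftOpen = 5+9+7 = 21 sets the makespan at 21 days.
Training finishes as early as 9 and must finish by 14.
Float = 21 − 16 = 5.

5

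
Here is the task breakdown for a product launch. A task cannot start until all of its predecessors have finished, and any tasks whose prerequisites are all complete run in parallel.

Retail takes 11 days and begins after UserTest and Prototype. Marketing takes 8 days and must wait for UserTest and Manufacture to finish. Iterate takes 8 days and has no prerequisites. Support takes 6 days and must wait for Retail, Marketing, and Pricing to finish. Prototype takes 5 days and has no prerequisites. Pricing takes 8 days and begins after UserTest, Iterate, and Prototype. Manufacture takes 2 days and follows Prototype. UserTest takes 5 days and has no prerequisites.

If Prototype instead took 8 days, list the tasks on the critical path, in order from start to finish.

Prototype, Retail, Support

Baseline: Prototype→Retail→Support = 5+11+6 = 22 → 22 days.
Since Prototype is critical, the +3 change carries straight to that chain (now 25 days).
No other chain overtakes it, so the finish is 25 days.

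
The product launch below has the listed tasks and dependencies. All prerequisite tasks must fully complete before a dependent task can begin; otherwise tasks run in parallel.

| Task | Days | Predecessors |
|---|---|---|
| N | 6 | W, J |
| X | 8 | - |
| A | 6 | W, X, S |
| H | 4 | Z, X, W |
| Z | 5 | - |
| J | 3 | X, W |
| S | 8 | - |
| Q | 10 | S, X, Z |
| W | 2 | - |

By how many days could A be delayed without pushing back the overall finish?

X→Q = 8+10 = 18 sets the makespan at 18 days.
The longest chain containing A totals 14 days.
So A can slip 18 − 14 = 4 days.

4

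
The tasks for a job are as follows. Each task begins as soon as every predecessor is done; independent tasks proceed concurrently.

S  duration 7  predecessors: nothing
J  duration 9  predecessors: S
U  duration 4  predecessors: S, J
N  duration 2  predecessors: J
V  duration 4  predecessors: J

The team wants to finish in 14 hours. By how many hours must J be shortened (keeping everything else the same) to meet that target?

6

Current finish: 20 hours; target: 14.
J is on every critical path, so each hour cut from J cuts the finish by one (this holds down to a finish of 12).
Need 20 − 14 = 6 hours off J → J becomes 3 hours, finish becomes 14.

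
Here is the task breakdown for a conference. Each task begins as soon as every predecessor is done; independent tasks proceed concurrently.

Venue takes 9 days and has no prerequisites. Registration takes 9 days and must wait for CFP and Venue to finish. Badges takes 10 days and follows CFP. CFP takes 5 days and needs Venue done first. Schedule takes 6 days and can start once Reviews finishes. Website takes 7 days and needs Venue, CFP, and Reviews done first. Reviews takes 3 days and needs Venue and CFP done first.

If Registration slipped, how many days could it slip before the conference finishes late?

1

The longest chain is Venue→CFP→Reviews→Website = 9+5+3+7 = 24; overall finish 24 days.
Registration finishes as early as 23 and must finish by 24.
So Registration can slip 24 − 23 = 1 day.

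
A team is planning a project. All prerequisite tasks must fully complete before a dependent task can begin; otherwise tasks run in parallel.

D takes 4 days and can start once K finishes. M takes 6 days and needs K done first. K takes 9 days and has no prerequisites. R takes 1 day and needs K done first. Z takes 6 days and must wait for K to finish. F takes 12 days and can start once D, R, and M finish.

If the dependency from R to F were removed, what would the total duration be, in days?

Before: longest chain K→M→F = 9+6+12 = 27, finish 27.
Dropping R→F doesn't change F's earliest start (15); another predecessor still binds.
After: K→M→F = 9+6+12 = 27 → 27 days.

27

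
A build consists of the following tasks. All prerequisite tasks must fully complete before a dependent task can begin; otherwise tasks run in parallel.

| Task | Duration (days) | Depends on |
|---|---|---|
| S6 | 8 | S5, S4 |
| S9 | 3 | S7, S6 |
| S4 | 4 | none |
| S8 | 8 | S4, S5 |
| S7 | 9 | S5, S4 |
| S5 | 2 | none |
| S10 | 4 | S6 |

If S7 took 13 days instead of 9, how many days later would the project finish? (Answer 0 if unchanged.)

4

Critical path before the change: S4→S7→S9 = 4+9+3 = 16 giving 16 days.
S7 is on the critical path; changing it to 13 makes that path 20 days.
The critical path is still S4→S7→S9; finish is now 20 days.
Change in finish: 20 − 16 = +4 days.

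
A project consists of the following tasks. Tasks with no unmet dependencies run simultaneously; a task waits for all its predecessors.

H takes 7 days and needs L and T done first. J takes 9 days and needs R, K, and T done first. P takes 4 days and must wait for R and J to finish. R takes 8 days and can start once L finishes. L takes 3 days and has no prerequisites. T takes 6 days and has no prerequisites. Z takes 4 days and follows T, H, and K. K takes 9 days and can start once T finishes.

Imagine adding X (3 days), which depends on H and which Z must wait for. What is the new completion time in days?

28

Originally the project takes 28 days.
With X inserted, Z now waits for max(T, H, K, X).
New critical path: T→K→J→P = 6+9+9+4 = 28 ⇒ 28 days.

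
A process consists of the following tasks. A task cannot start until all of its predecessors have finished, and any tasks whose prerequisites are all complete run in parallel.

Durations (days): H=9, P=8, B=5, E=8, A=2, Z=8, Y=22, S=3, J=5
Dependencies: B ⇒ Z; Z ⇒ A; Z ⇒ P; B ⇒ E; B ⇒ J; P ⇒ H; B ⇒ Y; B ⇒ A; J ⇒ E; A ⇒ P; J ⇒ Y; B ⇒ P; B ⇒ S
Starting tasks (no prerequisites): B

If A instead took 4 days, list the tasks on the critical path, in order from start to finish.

As given, the longest chain is B→Z→A→P→H = 5+8+2+8+9 = 32, so the finish is 32 days.
Since A is critical, the +2 change carries straight to that chain (now 34 days).
No other chain overtakes it, so the finish is 34 days.

B, Z, A, P, H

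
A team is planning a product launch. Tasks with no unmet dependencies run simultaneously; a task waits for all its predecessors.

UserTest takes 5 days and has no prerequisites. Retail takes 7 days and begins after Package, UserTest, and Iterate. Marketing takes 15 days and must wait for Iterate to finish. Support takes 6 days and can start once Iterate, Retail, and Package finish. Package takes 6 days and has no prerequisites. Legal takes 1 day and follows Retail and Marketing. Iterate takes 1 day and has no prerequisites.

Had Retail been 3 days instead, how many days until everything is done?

Critical path before the change: Package→Retail→Support = 6+7+6 = 19 giving 19 days.
Retail is on the critical path; changing it to 3 makes that path 15 days.
Now Iterate→Marketing→Legal = 1+15+1 = 17 is longest, so the finish becomes 17 days.

17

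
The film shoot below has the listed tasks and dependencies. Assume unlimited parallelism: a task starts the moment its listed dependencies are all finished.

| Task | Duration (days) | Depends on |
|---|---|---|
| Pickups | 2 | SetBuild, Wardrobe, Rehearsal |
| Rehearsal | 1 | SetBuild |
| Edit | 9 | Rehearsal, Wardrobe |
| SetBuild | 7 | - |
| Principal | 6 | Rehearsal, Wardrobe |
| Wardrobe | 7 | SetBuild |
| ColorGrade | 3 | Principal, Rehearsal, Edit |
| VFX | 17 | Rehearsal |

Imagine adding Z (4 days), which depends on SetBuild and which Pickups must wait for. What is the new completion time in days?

26

Originally the project takes 26 days.
With Z inserted, Pickups now waits for max(SetBuild, Wardrobe, Rehearsal, Z).
New critical path: SetBuild→Wardrobe→Edit→ColorGrade = 7+7+9+3 = 26 ⇒ 26 days.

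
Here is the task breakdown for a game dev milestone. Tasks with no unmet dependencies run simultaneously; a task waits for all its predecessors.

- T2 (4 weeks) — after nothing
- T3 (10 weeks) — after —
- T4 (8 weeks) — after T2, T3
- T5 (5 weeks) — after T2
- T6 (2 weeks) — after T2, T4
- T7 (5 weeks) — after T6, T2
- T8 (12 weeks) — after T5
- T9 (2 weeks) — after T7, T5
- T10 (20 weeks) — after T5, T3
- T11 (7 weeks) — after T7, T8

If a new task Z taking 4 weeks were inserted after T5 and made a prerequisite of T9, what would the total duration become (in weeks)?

32

Originally the job takes 32 weeks.
With Z inserted, T9 now waits for max(T7, T5, Z).
New critical path: T3→T4→T6→T7→T11 = 10+8+2+5+7 = 32 ⇒ 32 weeks.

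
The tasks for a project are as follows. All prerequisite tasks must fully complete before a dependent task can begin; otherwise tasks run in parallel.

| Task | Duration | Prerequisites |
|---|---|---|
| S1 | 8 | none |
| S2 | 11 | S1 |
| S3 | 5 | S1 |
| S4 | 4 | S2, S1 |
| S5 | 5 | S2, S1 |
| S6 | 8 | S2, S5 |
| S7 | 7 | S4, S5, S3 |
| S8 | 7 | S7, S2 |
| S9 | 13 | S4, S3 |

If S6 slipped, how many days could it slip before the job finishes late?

S1→S2→S5→S7→S8 = 8+11+5+7+7 = 38 sets the makespan at 38 days.
The longest chain containing S6 totals 32 days.
Float = 38 − 32 = 6.

6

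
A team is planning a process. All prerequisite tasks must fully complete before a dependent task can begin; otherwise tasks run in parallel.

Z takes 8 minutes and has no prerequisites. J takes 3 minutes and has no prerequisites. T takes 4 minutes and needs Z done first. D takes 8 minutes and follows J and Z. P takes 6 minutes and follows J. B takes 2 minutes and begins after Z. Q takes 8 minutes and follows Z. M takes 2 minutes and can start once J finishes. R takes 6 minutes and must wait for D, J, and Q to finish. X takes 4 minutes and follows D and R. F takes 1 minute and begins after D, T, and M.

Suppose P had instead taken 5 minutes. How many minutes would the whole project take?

Actual critical path: Z→D→R→X = 8+8+6+4 = 26 ⇒ 26 minutes.
The longest path through P is only 9 minutes, so P has float 17.
No other chain overtakes it, so the finish is 26 minutes.

26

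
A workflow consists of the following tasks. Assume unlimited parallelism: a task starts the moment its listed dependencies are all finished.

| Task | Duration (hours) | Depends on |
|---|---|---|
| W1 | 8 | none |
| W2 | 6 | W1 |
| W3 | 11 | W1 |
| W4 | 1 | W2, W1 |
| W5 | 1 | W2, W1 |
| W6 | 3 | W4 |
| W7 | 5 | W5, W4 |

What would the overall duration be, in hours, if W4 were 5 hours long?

Actual critical path: W1→W2→W4→W7 = 8+6+1+5 = 20 ⇒ 20 hours.
W4 lies on that path, so at 5 hours the path becomes 24 hours.
That remains the longest chain; total 24 hours.

24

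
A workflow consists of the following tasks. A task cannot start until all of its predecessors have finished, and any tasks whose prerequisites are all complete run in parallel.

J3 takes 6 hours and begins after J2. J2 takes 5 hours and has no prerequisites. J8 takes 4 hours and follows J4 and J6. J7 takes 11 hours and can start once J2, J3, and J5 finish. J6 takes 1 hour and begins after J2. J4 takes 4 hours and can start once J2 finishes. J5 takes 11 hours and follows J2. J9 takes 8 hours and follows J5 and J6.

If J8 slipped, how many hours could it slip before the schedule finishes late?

The longest chain is J2→J5→J7 = 5+11+11 = 27; overall finish 27 hours.
J8 finishes as early as 13 and must finish by 27.
Slack of J8 = 23 − 9 = 14 hours.

14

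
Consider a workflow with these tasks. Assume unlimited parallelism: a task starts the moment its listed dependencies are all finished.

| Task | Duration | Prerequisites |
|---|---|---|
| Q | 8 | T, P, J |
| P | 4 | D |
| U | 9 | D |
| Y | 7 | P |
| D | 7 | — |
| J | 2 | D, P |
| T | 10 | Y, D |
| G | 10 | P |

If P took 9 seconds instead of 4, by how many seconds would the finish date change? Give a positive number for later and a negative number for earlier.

As given, the longest chain is D→P→Y→T→Q = 7+4+7+10+8 = 36, so the finish is 36 seconds.
P lies on that path, so at 9 seconds the path becomes 41 seconds.
That remains the longest chain; total 41 seconds.
Change in finish: 41 − 36 = +5 seconds.

5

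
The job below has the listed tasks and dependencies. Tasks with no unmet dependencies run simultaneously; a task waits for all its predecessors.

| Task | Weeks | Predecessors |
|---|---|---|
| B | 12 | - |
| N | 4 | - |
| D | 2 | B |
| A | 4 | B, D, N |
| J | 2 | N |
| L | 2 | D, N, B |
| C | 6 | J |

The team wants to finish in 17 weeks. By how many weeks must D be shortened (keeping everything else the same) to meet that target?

1

Current finish: 18 weeks; target: 17.
D is on every critical path, so each week cut from D cuts the finish by one (this holds down to a finish of 17).
Need 18 − 17 = 1 week off D → D becomes 1 week, finish becomes 17.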